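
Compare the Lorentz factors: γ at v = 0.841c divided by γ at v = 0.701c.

γ₁ = 1/√(1 - 0.841²) = 1.848
γ₂ = 1/√(1 - 0.701²) = 1.402
γ₁/γ₂ = 1.848/1.402 = 1.318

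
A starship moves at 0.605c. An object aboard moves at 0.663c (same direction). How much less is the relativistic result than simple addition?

Classical: u' + v = 0.663 + 0.605 = 1.268c
Relativistic: u = (0.663 + 0.605)/(1 + 0.401115) = 1.268/1.401115 = 0.9050c
Difference: 1.268 - 0.9050 = 0.3630c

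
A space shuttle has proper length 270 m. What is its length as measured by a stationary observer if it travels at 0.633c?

Proper length L₀ = 270 m
γ = 1/√(1 - 0.633²) = 1.292
L = L₀/γ = 270/1.292 = 209.0 m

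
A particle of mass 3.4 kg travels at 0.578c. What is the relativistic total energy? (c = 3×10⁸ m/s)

γ = 1/√(1 - 0.578²) = 1.2254
mc² = 3.4 × (3×10⁸)² = 3.060×10¹⁷ J
E = γmc² = 1.2254 × 3.060×10¹⁷ = 3.750×10¹⁷ J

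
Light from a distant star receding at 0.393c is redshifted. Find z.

β = 0.393
(1+β)/(1-β) = 1.393/0.607 = 2.295
√(2.295) = 1.5149
z = 1.5149 - 1 = 0.5149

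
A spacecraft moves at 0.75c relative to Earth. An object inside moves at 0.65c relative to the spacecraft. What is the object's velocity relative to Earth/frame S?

u = (u' + v)/(1 + u'v/c²)
Numerator: 0.65 + 0.75 = 1.4
Denominator: 1 + 0.4875 = 1.4875
u = 1.4/1.4875 = 0.9412c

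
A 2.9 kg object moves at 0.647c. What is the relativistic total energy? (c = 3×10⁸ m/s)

γ = 1/√(1 - 0.647²) = 1.3115
mc² = 2.9 × (3×10⁸)² = 2.610×10¹⁷ J
E = γmc² = 1.3115 × 2.610×10¹⁷ = 3.423×10¹⁷ J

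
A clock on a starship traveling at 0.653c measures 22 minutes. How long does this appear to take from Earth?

Proper time Δt₀ = 22 minutes
γ = 1/√(1 - 0.653²) = 1.3204
Δt = γΔt₀ = 1.3204 × 22 = 29.05 minutes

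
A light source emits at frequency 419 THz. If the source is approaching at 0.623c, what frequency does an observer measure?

β = v/c = 0.623
(1+β)/(1-β) = 1.623/0.377 = 4.305
Doppler factor = √(4.305) = 2.075
f_obs = 419 × 2.075 = 869.4 THz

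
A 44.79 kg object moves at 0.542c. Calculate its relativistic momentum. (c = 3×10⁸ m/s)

γ = 1/√(1 - 0.542²) = 1.1899
v = 0.542 × 3×10⁸ = 1.626×10⁸ m/s
p = γmv = 1.1899 × 44.79 × 1.626×10⁸ = 8.666×10⁹ kg·m/s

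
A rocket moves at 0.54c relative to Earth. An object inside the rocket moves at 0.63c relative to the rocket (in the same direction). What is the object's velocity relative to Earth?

u = (u' + v)/(1 + u'v/c²)
Numerator: 0.63 + 0.54 = 1.17
Denominator: 1 + 0.3402 = 1.3402
u = 1.17/1.3402 = 0.8730c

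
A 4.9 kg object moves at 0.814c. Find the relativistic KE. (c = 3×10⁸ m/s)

γ = 1/√(1 - 0.814²) = 1.7216
γ - 1 = 0.7216
KE = (γ-1)mc² = 0.7216 × 4.9 × (3×10⁸)² = 3.182×10¹⁷ J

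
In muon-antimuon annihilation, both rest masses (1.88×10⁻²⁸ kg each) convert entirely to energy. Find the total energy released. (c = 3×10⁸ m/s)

Both particles have the same rest mass, so total mass = 2m
E = 2m·c² = 2 × 1.88×10⁻²⁸ × (3×10⁸)²
= 2 × 1.88×10⁻²⁸ × 9×10¹⁶
= 3.384×10⁻¹¹ J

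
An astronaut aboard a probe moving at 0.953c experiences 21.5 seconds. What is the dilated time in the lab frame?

Proper time Δt₀ = 21.5 seconds
γ = 1/√(1 - 0.953²) = 3.30065
Δt = γΔt₀ = 3.30065 × 21.5 = 70.96 seconds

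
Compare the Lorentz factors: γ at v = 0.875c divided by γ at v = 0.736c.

γ₁ = 1/√(1 - 0.875²) = 2.0656
γ₂ = 1/√(1 - 0.736²) = 1.4771
γ₁/γ₂ = 2.0656/1.4771 = 1.398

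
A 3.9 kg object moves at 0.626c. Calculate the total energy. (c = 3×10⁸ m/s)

γ = 1/√(1 - 0.626²) = 1.2823
mc² = 3.9 × (3×10⁸)² = 3.510×10¹⁷ J
E = γmc² = 1.2823 × 3.510×10¹⁷ = 4.501×10¹⁷ J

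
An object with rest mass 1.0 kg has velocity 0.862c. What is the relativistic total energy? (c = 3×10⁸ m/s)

γ = 1/√(1 - 0.862²) = 1.9727
mc² = 1.0 × (3×10⁸)² = 9.000×10¹⁶ J
E = γmc² = 1.9727 × 9.000×10¹⁶ = 1.775×10¹⁷ J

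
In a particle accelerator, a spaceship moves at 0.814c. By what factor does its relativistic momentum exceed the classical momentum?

p_rel = γmv, p_class = mv
Ratio = γ = 1/√(1 - 0.814²)
= 1/√(0.337404) = 1.722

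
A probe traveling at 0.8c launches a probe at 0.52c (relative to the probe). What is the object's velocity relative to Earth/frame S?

u = (u' + v)/(1 + u'v/c²)
Numerator: 0.52 + 0.8 = 1.32
Denominator: 1 + 0.416 = 1.416
u = 1.32/1.416 = 0.9322c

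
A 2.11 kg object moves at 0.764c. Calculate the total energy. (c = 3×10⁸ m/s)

γ = 1/√(1 - 0.764²) = 1.550
mc² = 2.11 × (3×10⁸)² = 1.899×10¹⁷ J
E = γmc² = 1.550 × 1.899×10¹⁷ = 2.943×10¹⁷ J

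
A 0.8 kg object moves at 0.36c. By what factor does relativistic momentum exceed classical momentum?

p_rel = γmv, p_class = mv
Ratio = γ = 1/√(1 - 0.36²) = 1.072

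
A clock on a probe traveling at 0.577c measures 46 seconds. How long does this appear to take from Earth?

Proper time Δt₀ = 46 seconds
γ = 1/√(1 - 0.577²) = 1.2244
Δt = γΔt₀ = 1.2244 × 46 = 56.32 seconds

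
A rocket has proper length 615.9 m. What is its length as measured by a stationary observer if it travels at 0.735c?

Proper length L₀ = 615.9 m
γ = 1/√(1 - 0.735²) = 1.475
L = L₀/γ = 615.9/1.475 = 417.6 m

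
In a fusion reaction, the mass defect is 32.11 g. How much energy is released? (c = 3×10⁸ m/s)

Convert mass defect: Δm = 32.11 g = 0.03211 kg
E = Δm·c² = 0.03211 × (3×10⁸)²
= 0.03211 × 9×10¹⁶ = 2.890×10¹⁵ J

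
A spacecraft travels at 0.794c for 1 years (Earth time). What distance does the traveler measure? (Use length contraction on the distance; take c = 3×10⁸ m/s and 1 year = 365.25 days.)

Earth distance: d = v × t = 0.794c × 1 yr = 7.517×10¹⁵ m
γ = 1.645
d' = d/γ = 7.517×10¹⁵/1.645 = 4.570×10¹⁵ m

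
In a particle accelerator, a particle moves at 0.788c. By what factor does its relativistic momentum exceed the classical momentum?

p_rel = γmv, p_class = mv
Ratio = γ = 1/√(1 - 0.788²)
= 1/√(0.379056) = 1.624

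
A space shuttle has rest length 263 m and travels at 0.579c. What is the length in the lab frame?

Proper length L₀ = 263 m
γ = 1/√(1 - 0.579²) = 1.2265
L = L₀/γ = 263/1.2265 = 214.4 m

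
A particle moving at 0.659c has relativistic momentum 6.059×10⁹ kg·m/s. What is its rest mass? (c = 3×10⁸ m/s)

γ = 1/√(1 - 0.659²) = 1.3295
v = 0.659 × 3×10⁸ = 1.977×10⁸ m/s
m = p/(γv) = 6.059×10⁹/(1.3295 × 1.977×10⁸) = 23.05 kg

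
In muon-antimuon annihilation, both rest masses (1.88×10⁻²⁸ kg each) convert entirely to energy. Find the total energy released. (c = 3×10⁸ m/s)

Both particles have the same rest mass, so total mass = 2m
E = 2m·c² = 2 × 1.88×10⁻²⁸ × (3×10⁸)²
= 2 × 1.88×10⁻²⁸ × 9×10¹⁶
= 3.384×10⁻¹¹ J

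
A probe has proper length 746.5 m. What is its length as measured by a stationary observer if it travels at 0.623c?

Proper length L₀ = 746.5 m
γ = 1/√(1 - 0.623²) = 1.2784
L = L₀/γ = 746.5/1.2784 = 583.9 m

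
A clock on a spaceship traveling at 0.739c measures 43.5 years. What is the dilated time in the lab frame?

Proper time Δt₀ = 43.5 years
γ = 1/√(1 - 0.739²) = 1.4843
Δt = γΔt₀ = 1.4843 × 43.5 = 64.57 years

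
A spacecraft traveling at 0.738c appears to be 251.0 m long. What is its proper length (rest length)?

Contracted length L = 251.0 m
γ = 1/√(1 - 0.738²) = 1.482
L₀ = γL = 1.482 × 251.0 = 372.0 m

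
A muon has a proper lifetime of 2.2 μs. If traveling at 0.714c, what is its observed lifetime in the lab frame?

Proper lifetime τ₀ = 2.2 μs
γ = 1/√(1 - 0.714²) = 1.428
τ = γτ₀ = 1.428 × 2.2 μs = 3.142 μs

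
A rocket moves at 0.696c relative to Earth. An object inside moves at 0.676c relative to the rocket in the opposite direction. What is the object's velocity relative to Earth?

Object's velocity in rocket frame is u' = -0.676c
u = (u' + v)/(1 + u'v/c²) = (v - 0.676)/(1 - 0.676·v/c²)
Numerator: 0.696 - 0.676 = 0.02
Denominator: 1 - 0.470496 = 0.529504
u = 0.02/0.529504 = 0.03777c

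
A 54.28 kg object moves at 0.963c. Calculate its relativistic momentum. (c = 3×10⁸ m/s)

γ = 1/√(1 - 0.963²) = 3.711
v = 0.963 × 3×10⁸ = 2.889×10⁸ m/s
p = γmv = 3.711 × 54.28 × 2.889×10⁸ = 5.819×10¹⁰ kg·m/s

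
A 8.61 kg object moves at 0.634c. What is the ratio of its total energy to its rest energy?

E = γmc², E₀ = mc²
E/E₀ = γ = 1/√(1 - 0.634²) = 1.293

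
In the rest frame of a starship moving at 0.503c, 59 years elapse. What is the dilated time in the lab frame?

Proper time Δt₀ = 59 years
γ = 1/√(1 - 0.503²) = 1.157
Δt = γΔt₀ = 1.157 × 59 = 68.26 years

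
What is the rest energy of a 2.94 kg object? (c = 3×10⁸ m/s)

c² = (3×10⁸)² = 9.000×10¹⁶ m²/s²
E₀ = mc² = 2.94 × 9.000×10¹⁶ = 2.646×10¹⁷ J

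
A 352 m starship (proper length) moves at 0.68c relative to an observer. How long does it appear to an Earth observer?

Proper length L₀ = 352 m
γ = 1/√(1 - 0.68²) = 1.364
L = L₀/γ = 352/1.364 = 258.1 m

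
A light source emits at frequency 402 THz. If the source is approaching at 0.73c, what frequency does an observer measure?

β = v/c = 0.73
(1+β)/(1-β) = 1.73/0.27 = 6.4074
Doppler factor = √(6.4074) = 2.5313
f_obs = 402 × 2.5313 = 1018 THz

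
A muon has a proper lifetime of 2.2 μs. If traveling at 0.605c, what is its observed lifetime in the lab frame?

Proper lifetime τ₀ = 2.2 μs
γ = 1/√(1 - 0.605²) = 1.256
τ = γτ₀ = 1.256 × 2.2 μs = 2.763 μs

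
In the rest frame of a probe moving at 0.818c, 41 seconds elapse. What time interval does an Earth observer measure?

Proper time Δt₀ = 41 seconds
γ = 1/√(1 - 0.818²) = 1.7385
Δt = γΔt₀ = 1.7385 × 41 = 71.28 seconds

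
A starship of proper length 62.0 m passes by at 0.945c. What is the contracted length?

Proper length L₀ = 62.0 m
γ = 1/√(1 - 0.945²) = 3.057
L = L₀/γ = 62.0/3.057 = 20.28 m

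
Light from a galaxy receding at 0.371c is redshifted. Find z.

β = 0.371
(1+β)/(1-β) = 1.371/0.629 = 2.1797
√(2.1797) = 1.4764
z = 1.4764 - 1 = 0.4764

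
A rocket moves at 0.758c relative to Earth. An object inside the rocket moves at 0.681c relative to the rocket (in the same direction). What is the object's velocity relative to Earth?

u = (u' + v)/(1 + u'v/c²)
Numerator: 0.681 + 0.758 = 1.439
Denominator: 1 + 0.516198 = 1.516198
u = 1.439/1.516198 = 0.9491c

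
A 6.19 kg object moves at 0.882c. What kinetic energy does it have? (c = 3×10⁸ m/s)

γ = 1/√(1 - 0.882²) = 2.122
γ - 1 = 1.122
KE = (γ-1)mc² = 1.122 × 6.19 × (3×10⁸)² = 6.251×10¹⁷ J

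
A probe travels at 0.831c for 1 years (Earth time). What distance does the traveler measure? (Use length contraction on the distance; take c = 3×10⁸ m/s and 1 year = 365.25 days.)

Earth distance: d = v × t = 0.831c × 1 yr = 7.8673×10¹⁵ m
γ = 1.7977
d' = d/γ = 7.8673×10¹⁵/1.7977 = 4.376×10¹⁵ m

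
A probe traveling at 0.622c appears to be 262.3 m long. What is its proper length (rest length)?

Contracted length L = 262.3 m
γ = 1/√(1 - 0.622²) = 1.277
L₀ = γL = 1.277 × 262.3 = 335.0 m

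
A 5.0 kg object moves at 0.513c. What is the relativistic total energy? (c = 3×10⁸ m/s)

γ = 1/√(1 - 0.513²) = 1.16497
mc² = 5.0 × (3×10⁸)² = 4.500×10¹⁷ J
E = γmc² = 1.16497 × 4.500×10¹⁷ = 5.242×10¹⁷ J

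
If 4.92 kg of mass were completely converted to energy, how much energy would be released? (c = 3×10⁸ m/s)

Using E = mc²:
c² = (3×10⁸)² = 9×10¹⁶ m²/s²
E = 4.92 × 9×10¹⁶ = 4.428×10¹⁷ J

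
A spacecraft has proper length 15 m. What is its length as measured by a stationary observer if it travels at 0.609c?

Proper length L₀ = 15 m
γ = 1/√(1 - 0.609²) = 1.261
L = L₀/γ = 15/1.261 = 11.90 m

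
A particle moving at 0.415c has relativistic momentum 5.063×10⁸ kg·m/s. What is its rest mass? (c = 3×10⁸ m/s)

γ = 1/√(1 - 0.415²) = 1.099
v = 0.415 × 3×10⁸ = 1.245×10⁸ m/s
m = p/(γv) = 5.063×10⁸/(1.099 × 1.245×10⁸) = 3.700 kg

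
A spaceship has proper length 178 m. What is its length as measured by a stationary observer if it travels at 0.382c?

Proper length L₀ = 178 m
γ = 1/√(1 - 0.382²) = 1.082
L = L₀/γ = 178/1.082 = 164.5 m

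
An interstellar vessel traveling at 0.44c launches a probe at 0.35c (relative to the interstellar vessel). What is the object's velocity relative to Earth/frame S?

u = (u' + v)/(1 + u'v/c²)
Numerator: 0.35 + 0.44 = 0.79
Denominator: 1 + 0.154 = 1.154
u = 0.79/1.154 = 0.6846c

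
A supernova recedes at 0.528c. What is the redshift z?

β = 0.528
(1+β)/(1-β) = 1.528/0.472 = 3.237
√(3.237) = 1.7992
z = 1.7992 - 1 = 0.7992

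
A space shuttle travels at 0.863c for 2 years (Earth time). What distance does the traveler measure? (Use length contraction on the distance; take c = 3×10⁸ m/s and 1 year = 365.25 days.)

Earth distance: d = v × t = 0.863c × 2 yr = 1.63405×10¹⁶ m
γ = 1.97940
d' = d/γ = 1.63405×10¹⁶/1.97940 = 8.255×10¹⁵ m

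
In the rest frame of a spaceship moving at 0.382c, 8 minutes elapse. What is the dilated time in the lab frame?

Proper time Δt₀ = 8 minutes
γ = 1/√(1 - 0.382²) = 1.082
Δt = γΔt₀ = 1.082 × 8 = 8.656 minutes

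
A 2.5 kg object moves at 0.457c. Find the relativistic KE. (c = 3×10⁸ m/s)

γ = 1/√(1 - 0.457²) = 1.12427
γ - 1 = 0.12427
KE = (γ-1)mc² = 0.12427 × 2.5 × (3×10⁸)² = 2.796×10¹⁶ J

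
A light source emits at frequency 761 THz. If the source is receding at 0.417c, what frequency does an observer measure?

β = v/c = 0.417
(1-β)/(1+β) = 0.583/1.417 = 0.4114
Doppler factor = √(0.4114) = 0.6414
f_obs = 761 × 0.6414 = 488.1 THz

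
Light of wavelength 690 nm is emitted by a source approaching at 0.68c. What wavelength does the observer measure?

β = 0.68
Wavelength Doppler factor = √(0.32/1.68) = √(0.19048) = 0.4364
λ_obs = 690 × 0.4364 = 301.1 nm (blueshift)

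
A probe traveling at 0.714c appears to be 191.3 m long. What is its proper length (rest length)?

Contracted length L = 191.3 m
γ = 1/√(1 - 0.714²) = 1.428
L₀ = γL = 1.428 × 191.3 = 273.2 m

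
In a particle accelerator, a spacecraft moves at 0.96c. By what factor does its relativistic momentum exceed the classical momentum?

p_rel = γmv, p_class = mv
Ratio = γ = 1/√(1 - 0.96²)
= 1/√(0.0784) = 3.571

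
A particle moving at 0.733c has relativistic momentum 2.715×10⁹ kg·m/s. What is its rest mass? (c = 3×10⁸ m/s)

γ = 1/√(1 - 0.733²) = 1.4701
v = 0.733 × 3×10⁸ = 2.199×10⁸ m/s
m = p/(γv) = 2.715×10⁹/(1.4701 × 2.199×10⁸) = 8.398 kg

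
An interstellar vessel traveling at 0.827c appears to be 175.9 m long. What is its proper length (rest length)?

Contracted length L = 175.9 m
γ = 1/√(1 - 0.827²) = 1.779
L₀ = γL = 1.779 × 175.9 = 312.9 m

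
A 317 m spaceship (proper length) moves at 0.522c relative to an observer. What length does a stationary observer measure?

Proper length L₀ = 317 m
γ = 1/√(1 - 0.522²) = 1.1724
L = L₀/γ = 317/1.1724 = 270.4 m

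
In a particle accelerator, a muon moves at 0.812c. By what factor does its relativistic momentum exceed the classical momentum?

p_rel = γmv, p_class = mv
Ratio = γ = 1/√(1 - 0.812²)
= 1/√(0.340656) = 1.713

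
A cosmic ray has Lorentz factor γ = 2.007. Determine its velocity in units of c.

From γ = 1/√(1 - v²/c²):
1/γ² = 1/2.007² = 0.2483
v²/c² = 1 - 0.2483 = 0.7517
v/c = √(0.7517) = 0.8670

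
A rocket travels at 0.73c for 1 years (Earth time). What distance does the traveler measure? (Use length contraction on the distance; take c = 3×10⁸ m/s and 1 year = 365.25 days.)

Earth distance: d = v × t = 0.73c × 1 yr = 6.9111×10¹⁵ m
γ = 1.4632
d' = d/γ = 6.9111×10¹⁵/1.4632 = 4.723×10¹⁵ m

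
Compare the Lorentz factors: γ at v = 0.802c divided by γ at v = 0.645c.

γ₁ = 1/√(1 - 0.802²) = 1.674
γ₂ = 1/√(1 - 0.645²) = 1.309
γ₁/γ₂ = 1.674/1.309 = 1.279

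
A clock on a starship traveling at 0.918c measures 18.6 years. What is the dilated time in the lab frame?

Proper time Δt₀ = 18.6 years
γ = 1/√(1 - 0.918²) = 2.5216
Δt = γΔt₀ = 2.5216 × 18.6 = 46.90 years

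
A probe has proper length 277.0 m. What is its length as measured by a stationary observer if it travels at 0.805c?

Proper length L₀ = 277.0 m
γ = 1/√(1 - 0.805²) = 1.686
L = L₀/γ = 277.0/1.686 = 164.3 m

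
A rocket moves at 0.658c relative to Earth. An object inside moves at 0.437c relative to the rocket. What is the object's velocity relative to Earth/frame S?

u = (u' + v)/(1 + u'v/c²)
Numerator: 0.437 + 0.658 = 1.095
Denominator: 1 + 0.287546 = 1.287546
u = 1.095/1.287546 = 0.8505c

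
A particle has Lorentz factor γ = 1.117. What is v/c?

From γ = 1/√(1 - v²/c²):
1/γ² = 1/1.117² = 0.80148
v²/c² = 1 - 0.80148 = 0.19852
v/c = √(0.19852) = 0.4456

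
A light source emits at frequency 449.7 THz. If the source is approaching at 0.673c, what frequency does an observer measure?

β = v/c = 0.673
(1+β)/(1-β) = 1.673/0.327 = 5.116
Doppler factor = √(5.116) = 2.262
f_obs = 449.7 × 2.262 = 1017 THz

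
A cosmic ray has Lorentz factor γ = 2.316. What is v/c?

From γ = 1/√(1 - v²/c²):
1/γ² = 1/2.316² = 0.1864
v²/c² = 1 - 0.1864 = 0.8136
v/c = √(0.8136) = 0.9020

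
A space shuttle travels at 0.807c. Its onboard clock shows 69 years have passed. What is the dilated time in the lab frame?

Proper time Δt₀ = 69 years
γ = 1/√(1 - 0.807²) = 1.693
Δt = γΔt₀ = 1.693 × 69 = 116.8 years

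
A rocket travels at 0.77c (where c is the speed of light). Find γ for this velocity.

v/c = 0.77, so (v/c)² = 0.5929
1 - (v/c)² = 0.4071
γ = 1/√(0.4071) = 1.567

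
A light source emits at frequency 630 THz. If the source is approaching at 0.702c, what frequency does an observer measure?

β = v/c = 0.702
(1+β)/(1-β) = 1.702/0.298 = 5.711
Doppler factor = √(5.711) = 2.390
f_obs = 630 × 2.390 = 1506 THz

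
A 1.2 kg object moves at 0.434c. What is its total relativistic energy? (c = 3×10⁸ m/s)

γ = 1/√(1 - 0.434²) = 1.110
mc² = 1.2 × (3×10⁸)² = 1.080×10¹⁷ J
E = γmc² = 1.110 × 1.080×10¹⁷ = 1.199×10¹⁷ J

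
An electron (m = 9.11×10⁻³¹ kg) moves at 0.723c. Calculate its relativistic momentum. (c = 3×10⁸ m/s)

γ = 1/√(1 - 0.723²) = 1.4475
v = 0.723 × 3×10⁸ = 2.169×10⁸ m/s
p = γmv = 1.4475 × 9.11×10⁻³¹ × 2.169×10⁸ = 2.860×10⁻²² kg·m/s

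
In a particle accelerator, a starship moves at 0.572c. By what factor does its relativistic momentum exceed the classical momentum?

p_rel = γmv, p_class = mv
Ratio = γ = 1/√(1 - 0.572²)
= 1/√(0.672816) = 1.219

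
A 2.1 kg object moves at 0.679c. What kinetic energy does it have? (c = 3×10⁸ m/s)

γ = 1/√(1 - 0.679²) = 1.3621
γ - 1 = 0.3621
KE = (γ-1)mc² = 0.3621 × 2.1 × (3×10⁸)² = 6.844×10¹⁶ J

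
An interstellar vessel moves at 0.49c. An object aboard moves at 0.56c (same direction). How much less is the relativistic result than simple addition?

Classical: u' + v = 0.56 + 0.49 = 1.05c
Relativistic: u = (0.56 + 0.49)/(1 + 0.2744) = 1.05/1.2744 = 0.8239c
Difference: 1.05 - 0.8239 = 0.2261c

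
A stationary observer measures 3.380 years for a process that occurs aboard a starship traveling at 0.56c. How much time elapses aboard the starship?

Dilated time Δt = 3.380 years
γ = 1/√(1 - 0.56²) = 1.207
Δt₀ = Δt/γ = 3.380/1.207 = 2.800 years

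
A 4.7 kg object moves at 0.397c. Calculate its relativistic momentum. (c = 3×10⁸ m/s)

γ = 1/√(1 - 0.397²) = 1.0895
v = 0.397 × 3×10⁸ = 1.191×10⁸ m/s
p = γmv = 1.0895 × 4.7 × 1.191×10⁸ = 6.099×10⁸ kg·m/s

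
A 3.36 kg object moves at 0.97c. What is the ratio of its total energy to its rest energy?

E = γmc², E₀ = mc²
E/E₀ = γ = 1/√(1 - 0.97²) = 4.113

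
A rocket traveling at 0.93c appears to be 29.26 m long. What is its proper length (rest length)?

Contracted length L = 29.26 m
γ = 1/√(1 - 0.93²) = 2.72065
L₀ = γL = 2.72065 × 29.26 = 79.61 m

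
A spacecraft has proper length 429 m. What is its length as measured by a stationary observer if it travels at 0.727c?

Proper length L₀ = 429 m
γ = 1/√(1 - 0.727²) = 1.456
L = L₀/γ = 429/1.456 = 294.6 m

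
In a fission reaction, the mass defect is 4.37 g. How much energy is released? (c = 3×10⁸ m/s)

Convert mass defect: Δm = 4.37 g = 0.00437 kg
E = Δm·c² = 0.00437 × (3×10⁸)²
= 0.00437 × 9×10¹⁶ = 3.933×10¹⁴ J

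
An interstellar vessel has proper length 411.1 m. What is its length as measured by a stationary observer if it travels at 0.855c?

Proper length L₀ = 411.1 m
γ = 1/√(1 - 0.855²) = 1.928
L = L₀/γ = 411.1/1.928 = 213.2 m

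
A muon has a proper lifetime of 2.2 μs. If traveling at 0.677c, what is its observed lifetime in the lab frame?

Proper lifetime τ₀ = 2.2 μs
γ = 1/√(1 - 0.677²) = 1.3587
τ = γτ₀ = 1.3587 × 2.2 μs = 2.989 μs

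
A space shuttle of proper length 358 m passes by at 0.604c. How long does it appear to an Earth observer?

Proper length L₀ = 358 m
γ = 1/√(1 - 0.604²) = 1.255
L = L₀/γ = 358/1.255 = 285.3 m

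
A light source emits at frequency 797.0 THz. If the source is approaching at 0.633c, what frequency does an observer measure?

β = v/c = 0.633
(1+β)/(1-β) = 1.633/0.367 = 4.4496
Doppler factor = √(4.4496) = 2.109
f_obs = 797.0 × 2.109 = 1681 THz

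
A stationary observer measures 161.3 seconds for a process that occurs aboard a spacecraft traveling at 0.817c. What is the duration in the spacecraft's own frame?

Dilated time Δt = 161.3 seconds
γ = 1/√(1 - 0.817²) = 1.7342
Δt₀ = Δt/γ = 161.3/1.7342 = 93.01 seconds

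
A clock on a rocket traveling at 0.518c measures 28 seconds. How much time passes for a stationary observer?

Proper time Δt₀ = 28 seconds
γ = 1/√(1 - 0.518²) = 1.169
Δt = γΔt₀ = 1.169 × 28 = 32.73 seconds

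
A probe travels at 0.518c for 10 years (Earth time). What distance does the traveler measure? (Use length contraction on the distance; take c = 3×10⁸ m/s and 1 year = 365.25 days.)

Earth distance: d = v × t = 0.518c × 10 yr = 4.904×10¹⁶ m
γ = 1.169
d' = d/γ = 4.904×10¹⁶/1.169 = 4.195×10¹⁶ m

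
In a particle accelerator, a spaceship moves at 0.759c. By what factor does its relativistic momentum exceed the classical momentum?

p_rel = γmv, p_class = mv
Ratio = γ = 1/√(1 - 0.759²)
= 1/√(0.423919) = 1.536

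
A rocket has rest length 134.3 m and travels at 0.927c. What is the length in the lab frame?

Proper length L₀ = 134.3 m
γ = 1/√(1 - 0.927²) = 2.6662
L = L₀/γ = 134.3/2.6662 = 50.37 m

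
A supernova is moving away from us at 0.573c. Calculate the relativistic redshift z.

β = 0.573
(1+β)/(1-β) = 1.573/0.427 = 3.6838
√(3.6838) = 1.9193
z = 1.9193 - 1 = 0.9193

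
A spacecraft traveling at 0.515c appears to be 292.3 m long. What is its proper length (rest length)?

Contracted length L = 292.3 m
γ = 1/√(1 - 0.515²) = 1.1666
L₀ = γL = 1.1666 × 292.3 = 341.0 m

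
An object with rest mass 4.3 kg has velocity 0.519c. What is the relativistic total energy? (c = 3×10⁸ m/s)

γ = 1/√(1 - 0.519²) = 1.170
mc² = 4.3 × (3×10⁸)² = 3.870×10¹⁷ J
E = γmc² = 1.170 × 3.870×10¹⁷ = 4.528×10¹⁷ J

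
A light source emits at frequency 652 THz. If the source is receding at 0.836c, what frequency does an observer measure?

β = v/c = 0.836
(1-β)/(1+β) = 0.164/1.836 = 0.08932
Doppler factor = √(0.08932) = 0.2989
f_obs = 652 × 0.2989 = 194.9 THz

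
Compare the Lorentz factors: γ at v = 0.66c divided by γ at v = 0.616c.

γ₁ = 1/√(1 - 0.66²) = 1.331
γ₂ = 1/√(1 - 0.616²) = 1.269
γ₁/γ₂ = 1.331/1.269 = 1.049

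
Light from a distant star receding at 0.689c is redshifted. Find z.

β = 0.689
(1+β)/(1-β) = 1.689/0.311 = 5.431
√(5.431) = 2.330
z = 2.330 - 1 = 1.330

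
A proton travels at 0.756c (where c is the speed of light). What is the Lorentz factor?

v/c = 0.756, so (v/c)² = 0.571536
1 - (v/c)² = 0.428464
γ = 1/√(0.428464) = 1.528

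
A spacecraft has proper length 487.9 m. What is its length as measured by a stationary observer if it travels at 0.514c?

Proper length L₀ = 487.9 m
γ = 1/√(1 - 0.514²) = 1.1658
L = L₀/γ = 487.9/1.1658 = 418.5 m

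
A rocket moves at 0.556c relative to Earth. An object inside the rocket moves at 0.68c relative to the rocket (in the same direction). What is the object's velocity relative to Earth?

u = (u' + v)/(1 + u'v/c²)
Numerator: 0.68 + 0.556 = 1.236
Denominator: 1 + 0.37808 = 1.37808
u = 1.236/1.37808 = 0.8969c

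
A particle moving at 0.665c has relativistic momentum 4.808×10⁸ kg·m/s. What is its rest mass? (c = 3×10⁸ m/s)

γ = 1/√(1 - 0.665²) = 1.339
v = 0.665 × 3×10⁸ = 1.995×10⁸ m/s
m = p/(γv) = 4.808×10⁸/(1.339 × 1.995×10⁸) = 1.800 kg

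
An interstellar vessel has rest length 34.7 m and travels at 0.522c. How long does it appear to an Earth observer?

Proper length L₀ = 34.7 m
γ = 1/√(1 - 0.522²) = 1.1724
L = L₀/γ = 34.7/1.1724 = 29.60 m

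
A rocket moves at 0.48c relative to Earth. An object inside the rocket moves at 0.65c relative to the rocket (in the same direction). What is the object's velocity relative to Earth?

u = (u' + v)/(1 + u'v/c²)
Numerator: 0.65 + 0.48 = 1.13
Denominator: 1 + 0.312 = 1.312
u = 1.13/1.312 = 0.8613c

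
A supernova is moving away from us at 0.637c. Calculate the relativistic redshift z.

β = 0.637
(1+β)/(1-β) = 1.637/0.363 = 4.510
√(4.510) = 2.124
z = 2.124 - 1 = 1.124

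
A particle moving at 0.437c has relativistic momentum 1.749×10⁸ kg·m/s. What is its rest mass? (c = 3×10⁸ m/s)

γ = 1/√(1 - 0.437²) = 1.112
v = 0.437 × 3×10⁸ = 1.311×10⁸ m/s
m = p/(γv) = 1.749×10⁸/(1.112 × 1.311×10⁸) = 1.200 kg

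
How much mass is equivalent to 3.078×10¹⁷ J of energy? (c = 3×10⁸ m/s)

From E = mc², we get m = E/c²
c² = (3×10⁸)² = 9×10¹⁶ m²/s²
m = 3.078×10¹⁷ / 9×10¹⁶ = 3.420 kg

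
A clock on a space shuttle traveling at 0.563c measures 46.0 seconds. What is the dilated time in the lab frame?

Proper time Δt₀ = 46.0 seconds
γ = 1/√(1 - 0.563²) = 1.210
Δt = γΔt₀ = 1.210 × 46.0 = 55.66 seconds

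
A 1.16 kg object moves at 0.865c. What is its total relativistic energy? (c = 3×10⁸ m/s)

γ = 1/√(1 - 0.865²) = 1.993
mc² = 1.16 × (3×10⁸)² = 1.044×10¹⁷ J
E = γmc² = 1.993 × 1.044×10¹⁷ = 2.081×10¹⁷ J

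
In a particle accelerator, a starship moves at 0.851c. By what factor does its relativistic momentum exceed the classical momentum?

p_rel = γmv, p_class = mv
Ratio = γ = 1/√(1 - 0.851²)
= 1/√(0.275799) = 1.904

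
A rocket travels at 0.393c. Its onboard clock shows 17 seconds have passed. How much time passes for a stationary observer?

Proper time Δt₀ = 17 seconds
γ = 1/√(1 - 0.393²) = 1.0875
Δt = γΔt₀ = 1.0875 × 17 = 18.49 seconds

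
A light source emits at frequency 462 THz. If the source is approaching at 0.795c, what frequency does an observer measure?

β = v/c = 0.795
(1+β)/(1-β) = 1.795/0.205 = 8.756
Doppler factor = √(8.756) = 2.959
f_obs = 462 × 2.959 = 1367 THz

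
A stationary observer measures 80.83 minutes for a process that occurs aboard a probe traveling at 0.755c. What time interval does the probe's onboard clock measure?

Dilated time Δt = 80.83 minutes
γ = 1/√(1 - 0.755²) = 1.525
Δt₀ = Δt/γ = 80.83/1.525 = 53.00 minutes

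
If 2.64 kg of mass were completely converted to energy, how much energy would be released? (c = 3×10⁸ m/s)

Using E = mc²:
c² = (3×10⁸)² = 9×10¹⁶ m²/s²
E = 2.64 × 9×10¹⁶ = 2.376×10¹⁷ J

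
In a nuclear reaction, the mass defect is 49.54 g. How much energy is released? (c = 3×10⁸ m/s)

Convert mass defect: Δm = 49.54 g = 0.04954 kg
E = Δm·c² = 0.04954 × (3×10⁸)²
= 0.04954 × 9×10¹⁶ = 4.459×10¹⁵ J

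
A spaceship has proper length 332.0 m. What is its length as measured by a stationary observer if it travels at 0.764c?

Proper length L₀ = 332.0 m
γ = 1/√(1 - 0.764²) = 1.550
L = L₀/γ = 332.0/1.550 = 214.2 m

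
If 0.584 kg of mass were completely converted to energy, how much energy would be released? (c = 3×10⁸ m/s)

Using E = mc²:
c² = (3×10⁸)² = 9×10¹⁶ m²/s²
E = 0.584 × 9×10¹⁶ = 5.256×10¹⁶ J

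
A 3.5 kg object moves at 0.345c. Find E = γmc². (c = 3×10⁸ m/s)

γ = 1/√(1 - 0.345²) = 1.0654
mc² = 3.5 × (3×10⁸)² = 3.150×10¹⁷ J
E = γmc² = 1.0654 × 3.150×10¹⁷ = 3.356×10¹⁷ J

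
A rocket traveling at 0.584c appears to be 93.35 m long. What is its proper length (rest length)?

Contracted length L = 93.35 m
γ = 1/√(1 - 0.584²) = 1.232
L₀ = γL = 1.232 × 93.35 = 115.0 m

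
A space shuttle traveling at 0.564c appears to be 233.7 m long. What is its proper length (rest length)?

Contracted length L = 233.7 m
γ = 1/√(1 - 0.564²) = 1.211
L₀ = γL = 1.211 × 233.7 = 283.0 m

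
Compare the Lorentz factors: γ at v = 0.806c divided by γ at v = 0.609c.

γ₁ = 1/√(1 - 0.806²) = 1.6894
γ₂ = 1/√(1 - 0.609²) = 1.2608
γ₁/γ₂ = 1.6894/1.2608 = 1.340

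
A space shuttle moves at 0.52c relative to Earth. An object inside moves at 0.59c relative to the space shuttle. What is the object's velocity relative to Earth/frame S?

u = (u' + v)/(1 + u'v/c²)
Numerator: 0.59 + 0.52 = 1.11
Denominator: 1 + 0.3068 = 1.3068
u = 1.11/1.3068 = 0.8494c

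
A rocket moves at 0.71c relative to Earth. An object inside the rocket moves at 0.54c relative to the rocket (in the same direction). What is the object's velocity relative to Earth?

u = (u' + v)/(1 + u'v/c²)
Numerator: 0.54 + 0.71 = 1.25
Denominator: 1 + 0.3834 = 1.3834
u = 1.25/1.3834 = 0.9036c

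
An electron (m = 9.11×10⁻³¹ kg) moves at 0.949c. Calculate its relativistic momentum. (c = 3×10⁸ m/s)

γ = 1/√(1 - 0.949²) = 3.1718
v = 0.949 × 3×10⁸ = 2.847×10⁸ m/s
p = γmv = 3.1718 × 9.11×10⁻³¹ × 2.847×10⁸ = 8.226×10⁻²² kg·m/s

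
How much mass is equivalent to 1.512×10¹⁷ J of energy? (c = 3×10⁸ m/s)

From E = mc², we get m = E/c²
c² = (3×10⁸)² = 9×10¹⁶ m²/s²
m = 1.512×10¹⁷ / 9×10¹⁶ = 1.680 kg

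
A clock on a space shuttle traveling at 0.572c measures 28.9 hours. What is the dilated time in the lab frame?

Proper time Δt₀ = 28.9 hours
γ = 1/√(1 - 0.572²) = 1.219
Δt = γΔt₀ = 1.219 × 28.9 = 35.23 hours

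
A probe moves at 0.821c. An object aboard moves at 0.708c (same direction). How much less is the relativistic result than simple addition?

Classical: u' + v = 0.708 + 0.821 = 1.529c
Relativistic: u = (0.708 + 0.821)/(1 + 0.581268) = 1.529/1.581268 = 0.9669c
Difference: 1.529 - 0.9669 = 0.5621c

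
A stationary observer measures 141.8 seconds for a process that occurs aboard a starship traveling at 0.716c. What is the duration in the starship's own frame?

Dilated time Δt = 141.8 seconds
γ = 1/√(1 - 0.716²) = 1.4325
Δt₀ = Δt/γ = 141.8/1.4325 = 98.99 seconds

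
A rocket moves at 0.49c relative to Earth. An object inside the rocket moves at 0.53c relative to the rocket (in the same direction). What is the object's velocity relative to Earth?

u = (u' + v)/(1 + u'v/c²)
Numerator: 0.53 + 0.49 = 1.02
Denominator: 1 + 0.2597 = 1.2597
u = 1.02/1.2597 = 0.8097c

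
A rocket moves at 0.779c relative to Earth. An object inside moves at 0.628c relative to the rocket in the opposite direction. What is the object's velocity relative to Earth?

Object's velocity in rocket frame is u' = -0.628c
u = (u' + v)/(1 + u'v/c²) = (v - 0.628)/(1 - 0.628·v/c²)
Numerator: 0.779 - 0.628 = 0.151
Denominator: 1 - 0.489212 = 0.510788
u = 0.151/0.510788 = 0.2956c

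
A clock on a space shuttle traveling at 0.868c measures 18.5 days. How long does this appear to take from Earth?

Proper time Δt₀ = 18.5 days
γ = 1/√(1 - 0.868²) = 2.014
Δt = γΔt₀ = 2.014 × 18.5 = 37.26 days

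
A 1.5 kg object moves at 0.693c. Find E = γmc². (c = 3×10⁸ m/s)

γ = 1/√(1 - 0.693²) = 1.3871
mc² = 1.5 × (3×10⁸)² = 1.350×10¹⁷ J
E = γmc² = 1.3871 × 1.350×10¹⁷ = 1.873×10¹⁷ J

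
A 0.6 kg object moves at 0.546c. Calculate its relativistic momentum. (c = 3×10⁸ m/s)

γ = 1/√(1 - 0.546²) = 1.194
v = 0.546 × 3×10⁸ = 1.638×10⁸ m/s
p = γmv = 1.194 × 0.6 × 1.638×10⁸ = 1.173×10⁸ kg·m/s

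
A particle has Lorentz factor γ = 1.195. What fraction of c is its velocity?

From γ = 1/√(1 - v²/c²):
1/γ² = 1/1.195² = 0.70027
v²/c² = 1 - 0.70027 = 0.29973
v/c = √(0.29973) = 0.5475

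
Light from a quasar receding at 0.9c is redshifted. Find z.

β = 0.9
(1+β)/(1-β) = 1.9/0.1 = 19.00
√(19.00) = 4.359
z = 4.359 - 1 = 3.359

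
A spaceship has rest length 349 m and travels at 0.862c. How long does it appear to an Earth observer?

Proper length L₀ = 349 m
γ = 1/√(1 - 0.862²) = 1.973
L = L₀/γ = 349/1.973 = 176.9 m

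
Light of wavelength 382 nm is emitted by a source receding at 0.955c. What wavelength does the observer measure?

β = 0.955
Wavelength Doppler factor = √(1.955/0.045) = √(43.44) = 6.591
λ_obs = 382 × 6.591 = 2518 nm (redshift)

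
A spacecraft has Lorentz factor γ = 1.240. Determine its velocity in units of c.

From γ = 1/√(1 - v²/c²):
1/γ² = 1/1.240² = 0.6504
v²/c² = 1 - 0.6504 = 0.3496
v/c = √(0.3496) = 0.5913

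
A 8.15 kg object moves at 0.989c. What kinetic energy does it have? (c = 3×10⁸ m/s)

γ = 1/√(1 - 0.989²) = 6.7606
γ - 1 = 5.7606
KE = (γ-1)mc² = 5.7606 × 8.15 × (3×10⁸)² = 4.225×10¹⁸ J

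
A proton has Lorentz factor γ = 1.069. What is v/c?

From γ = 1/√(1 - v²/c²):
1/γ² = 1/1.069² = 0.8751
v²/c² = 1 - 0.8751 = 0.1249
v/c = √(0.1249) = 0.3534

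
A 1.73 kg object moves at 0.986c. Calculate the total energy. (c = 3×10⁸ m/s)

γ = 1/√(1 - 0.986²) = 5.9972
mc² = 1.73 × (3×10⁸)² = 1.557×10¹⁷ J
E = γmc² = 5.9972 × 1.557×10¹⁷ = 9.338×10¹⁷ J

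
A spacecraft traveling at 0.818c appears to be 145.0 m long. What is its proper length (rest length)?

Contracted length L = 145.0 m
γ = 1/√(1 - 0.818²) = 1.7385
L₀ = γL = 1.7385 × 145.0 = 252.1 m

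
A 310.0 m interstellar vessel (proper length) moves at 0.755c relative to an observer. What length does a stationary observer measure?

Proper length L₀ = 310.0 m
γ = 1/√(1 - 0.755²) = 1.525
L = L₀/γ = 310.0/1.525 = 203.3 m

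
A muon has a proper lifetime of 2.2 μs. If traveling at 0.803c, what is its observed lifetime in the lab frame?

Proper lifetime τ₀ = 2.2 μs
γ = 1/√(1 - 0.803²) = 1.6779
τ = γτ₀ = 1.6779 × 2.2 μs = 3.691 μs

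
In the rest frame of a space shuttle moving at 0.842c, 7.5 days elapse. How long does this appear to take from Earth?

Proper time Δt₀ = 7.5 days
γ = 1/√(1 - 0.842²) = 1.8536
Δt = γΔt₀ = 1.8536 × 7.5 = 13.90 days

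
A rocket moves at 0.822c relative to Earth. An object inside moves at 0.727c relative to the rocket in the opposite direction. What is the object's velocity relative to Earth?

Object's velocity in rocket frame is u' = -0.727c
u = (u' + v)/(1 + u'v/c²) = (v - 0.727)/(1 - 0.727·v/c²)
Numerator: 0.822 - 0.727 = 0.095
Denominator: 1 - 0.597594 = 0.402406
u = 0.095/0.402406 = 0.2361c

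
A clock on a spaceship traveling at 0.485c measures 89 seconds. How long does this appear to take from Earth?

Proper time Δt₀ = 89 seconds
γ = 1/√(1 - 0.485²) = 1.1435
Δt = γΔt₀ = 1.1435 × 89 = 101.8 seconds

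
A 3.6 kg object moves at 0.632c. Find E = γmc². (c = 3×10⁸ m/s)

γ = 1/√(1 - 0.632²) = 1.2904
mc² = 3.6 × (3×10⁸)² = 3.240×10¹⁷ J
E = γmc² = 1.2904 × 3.240×10¹⁷ = 4.181×10¹⁷ J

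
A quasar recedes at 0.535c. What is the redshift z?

β = 0.535
(1+β)/(1-β) = 1.535/0.465 = 3.301
√(3.301) = 1.8169
z = 1.8169 - 1 = 0.8169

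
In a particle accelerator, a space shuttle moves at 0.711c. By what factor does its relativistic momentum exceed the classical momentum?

p_rel = γmv, p_class = mv
Ratio = γ = 1/√(1 - 0.711²)
= 1/√(0.494479) = 1.422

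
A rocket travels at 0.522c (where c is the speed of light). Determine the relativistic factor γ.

v/c = 0.522, so (v/c)² = 0.272484
1 - (v/c)² = 0.727516
γ = 1/√(0.727516) = 1.172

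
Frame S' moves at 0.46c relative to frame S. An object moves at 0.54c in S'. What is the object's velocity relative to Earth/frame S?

u = (u' + v)/(1 + u'v/c²)
Numerator: 0.54 + 0.46 = 1
Denominator: 1 + 0.2484 = 1.2484
u = 1/1.2484 = 0.8010c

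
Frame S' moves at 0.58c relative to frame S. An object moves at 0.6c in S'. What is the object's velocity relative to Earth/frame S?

u = (u' + v)/(1 + u'v/c²)
Numerator: 0.6 + 0.58 = 1.18
Denominator: 1 + 0.348 = 1.348
u = 1.18/1.348 = 0.8754c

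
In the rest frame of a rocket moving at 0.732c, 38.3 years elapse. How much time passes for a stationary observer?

Proper time Δt₀ = 38.3 years
γ = 1/√(1 - 0.732²) = 1.468
Δt = γΔt₀ = 1.468 × 38.3 = 56.22 years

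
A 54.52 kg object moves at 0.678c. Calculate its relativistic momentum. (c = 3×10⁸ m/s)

γ = 1/√(1 - 0.678²) = 1.3604
v = 0.678 × 3×10⁸ = 2.034×10⁸ m/s
p = γmv = 1.3604 × 54.52 × 2.034×10⁸ = 1.509×10¹⁰ kg·m/s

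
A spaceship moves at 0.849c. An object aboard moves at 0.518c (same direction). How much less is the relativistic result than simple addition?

Classical: u' + v = 0.518 + 0.849 = 1.367c
Relativistic: u = (0.518 + 0.849)/(1 + 0.439782) = 1.367/1.439782 = 0.9494c
Difference: 1.367 - 0.9494 = 0.4176c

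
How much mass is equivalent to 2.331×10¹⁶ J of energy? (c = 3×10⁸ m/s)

From E = mc², we get m = E/c²
c² = (3×10⁸)² = 9×10¹⁶ m²/s²
m = 2.331×10¹⁶ / 9×10¹⁶ = 0.2590 kg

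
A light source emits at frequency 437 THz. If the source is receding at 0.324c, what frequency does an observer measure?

β = v/c = 0.324
(1-β)/(1+β) = 0.676/1.324 = 0.51057
Doppler factor = √(0.51057) = 0.71454
f_obs = 437 × 0.71454 = 312.3 THz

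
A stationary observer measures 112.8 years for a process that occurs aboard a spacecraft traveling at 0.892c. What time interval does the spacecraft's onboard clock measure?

Dilated time Δt = 112.8 years
γ = 1/√(1 - 0.892²) = 2.212
Δt₀ = Δt/γ = 112.8/2.212 = 50.99 years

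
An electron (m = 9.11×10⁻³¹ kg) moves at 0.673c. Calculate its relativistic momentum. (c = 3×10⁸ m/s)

γ = 1/√(1 - 0.673²) = 1.352
v = 0.673 × 3×10⁸ = 2.019×10⁸ m/s
p = γmv = 1.352 × 9.11×10⁻³¹ × 2.019×10⁸ = 2.487×10⁻²² kg·m/s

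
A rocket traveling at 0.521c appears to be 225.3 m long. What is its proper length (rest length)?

Contracted length L = 225.3 m
γ = 1/√(1 - 0.521²) = 1.1716
L₀ = γL = 1.1716 × 225.3 = 264.0 m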